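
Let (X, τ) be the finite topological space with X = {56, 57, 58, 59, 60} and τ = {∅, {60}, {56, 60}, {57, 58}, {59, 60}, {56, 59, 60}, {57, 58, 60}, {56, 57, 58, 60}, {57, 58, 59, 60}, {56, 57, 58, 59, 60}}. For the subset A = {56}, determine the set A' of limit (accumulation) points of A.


A' = ∅

For each x ∈ X, list the open sets U ∈ τ with x ∈ U, then check whether U ∩ (A ∖ {x}) ≠ ∅ for every such U.
  x = 56: open {56, 60} ∋ x has {56, 60} ∩ (A ∖ {56}) = ∅, so x is NOT a limit point.
  x = 57: open {57, 58} ∋ x has {57, 58} ∩ (A ∖ {57}) = ∅, so x is NOT a limit point.
  x = 58: open {57, 58} ∋ x has {57, 58} ∩ (A ∖ {58}) = ∅, so x is NOT a limit point.
  x = 59: open {59, 60} ∋ x has {59, 60} ∩ (A ∖ {59}) = ∅, so x is NOT a limit point.
  x = 60: open {60} ∋ x has {60} ∩ (A ∖ {60}) = ∅, so x is NOT a limit point.
Collecting: A' = ∅.


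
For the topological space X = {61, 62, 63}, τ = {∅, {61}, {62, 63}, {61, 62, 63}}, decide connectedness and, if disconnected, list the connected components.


(X, τ) is disconnected; components = [{61}, {62, 63}].

Find clopen sets (U ∈ τ with X ∖ U ∈ τ):
  U = ∅, X ∖ U = {61, 62, 63} — both open, so U is clopen.
  U = {61}, X ∖ U = {62, 63} — both open, so U is clopen.
  U = {62, 63}, X ∖ U = {61} — both open, so U is clopen.
  U = {61, 62, 63}, X ∖ U = ∅ — both open, so U is clopen.
Nontrivial clopen(s) exist: e.g. {62, 63}. So (X, τ) is disconnected.
Compute connected components by grouping points that agree on all clopens:
  component: {61}
  component: {62, 63}


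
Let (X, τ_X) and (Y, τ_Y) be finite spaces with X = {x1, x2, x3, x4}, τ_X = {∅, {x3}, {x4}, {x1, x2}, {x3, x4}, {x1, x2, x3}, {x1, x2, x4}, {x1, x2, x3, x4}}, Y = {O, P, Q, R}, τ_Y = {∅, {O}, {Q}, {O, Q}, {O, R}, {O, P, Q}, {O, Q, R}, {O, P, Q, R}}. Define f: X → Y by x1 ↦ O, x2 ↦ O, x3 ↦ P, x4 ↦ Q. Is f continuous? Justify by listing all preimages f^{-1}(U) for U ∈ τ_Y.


f IS continuous.

Compute f^{-1}(U) for each U ∈ τ_Y:
  U = ∅: f^{-1}(U) = ∅ ∈ τ_X ✓.
  U = {O}: f^{-1}(U) = {x1, x2} ∈ τ_X ✓.
  U = {Q}: f^{-1}(U) = {x4} ∈ τ_X ✓.
  U = {O, Q}: f^{-1}(U) = {x1, x2, x4} ∈ τ_X ✓.
  U = {O, R}: f^{-1}(U) = {x1, x2} ∈ τ_X ✓.
  U = {O, P, Q}: f^{-1}(U) = {x1, x2, x3, x4} ∈ τ_X ✓.
  U = {O, Q, R}: f^{-1}(U) = {x1, x2, x4} ∈ τ_X ✓.
  U = {O, P, Q, R}: f^{-1}(U) = {x1, x2, x3, x4} ∈ τ_X ✓.
Every preimage lies in τ_X, so f IS continuous.


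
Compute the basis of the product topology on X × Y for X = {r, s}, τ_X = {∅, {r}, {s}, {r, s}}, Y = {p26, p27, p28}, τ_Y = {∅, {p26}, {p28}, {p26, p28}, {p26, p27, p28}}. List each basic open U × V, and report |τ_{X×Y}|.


Basis B = {∅ × ∅, {r} × {p26}, {r} × {p28}, {s} × {p26}, {s} × {p28}, {r} × {p26, p28}, {r, s} × {p26}, {r, s} × {p28}, {s} × {p26, p28}, {r} × {p26, p27, p28}, {s} × {p26, p27, p28}, {r, s} × {p26, p28}, {r, s} × {p26, p27, p28}}; |τ_{X×Y}| = 25.

Enumerate products U × V with U ∈ τ_X, V ∈ τ_Y (deduplicated):
  ∅ × ∅ = {} (∅)
  {r} × {p26} = {(r,p26)}
  {r} × {p28} = {(r,p28)}
  {s} × {p26} = {(s,p26)}
  {s} × {p28} = {(s,p28)}
  {r} × {p26, p28} = {(r,p26), (r,p28)}
  {r, s} × {p26} = {(r,p26), (s,p26)}
  {r, s} × {p28} = {(r,p28), (s,p28)}
  {s} × {p26, p28} = {(s,p26), (s,p28)}
  {r} × {p26, p27, p28} = {(r,p26), (r,p27), (r,p28)}
  {s} × {p26, p27, p28} = {(s,p26), (s,p27), (s,p28)}
  {r, s} × {p26, p28} = {(r,p26), (r,p28), (s,p26), (s,p28)}
  {r, s} × {p26, p27, p28} = {(r,p26), (r,p27), (r,p28), (s,p26), (s,p27), (s,p28)}
These 13 distinct sets form the basis B.
Close under arbitrary unions to get τ_{X×Y}; counting gives |τ_{X×Y}| = 25.


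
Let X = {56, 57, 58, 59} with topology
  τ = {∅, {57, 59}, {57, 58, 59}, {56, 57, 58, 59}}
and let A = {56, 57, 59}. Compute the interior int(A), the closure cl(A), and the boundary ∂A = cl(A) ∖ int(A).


int(A) = {57, 59}, cl(A) = {56, 57, 58, 59}, ∂A = {56, 58}.

Closed sets in (X, τ) are complements of opens:
  closed(X, τ) = {∅, {56}, {56, 58}, {56, 57, 58, 59}}.
int(A) = ⋃ {U ∈ τ : U ⊆ A}. Opens contained in A: ∅, {57, 59}.
Taking the union of these: int(A) = {57, 59}.
cl(A) = ⋂ {C closed : A ⊆ C}. Closed sets containing A: {56, 57, 58, 59}.
Intersecting these: cl(A) = {56, 57, 58, 59}.
∂A = cl(A) ∖ int(A) = {56, 57, 58, 59} ∖ {57, 59} = {56, 58}.


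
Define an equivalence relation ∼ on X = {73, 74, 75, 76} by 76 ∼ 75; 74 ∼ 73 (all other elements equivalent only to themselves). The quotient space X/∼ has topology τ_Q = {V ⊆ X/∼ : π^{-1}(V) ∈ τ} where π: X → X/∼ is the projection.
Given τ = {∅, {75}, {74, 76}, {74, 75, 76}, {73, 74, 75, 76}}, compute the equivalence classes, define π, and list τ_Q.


X/∼ = {[73=74], [75=76]}; |τ_Q| = 2.

Equivalence classes: [73=74], [75=76].
Quotient map π: X → X/∼ sends 73 ↦ [73=74], 74 ↦ [73=74], 75 ↦ [75=76], 76 ↦ [75=76].
For each subset V ⊆ X/∼, compute π^{-1}(V) ⊆ X and check whether π^{-1}(V) ∈ τ. V is open in τ_Q iff π^{-1}(V) ∈ τ.
  V = {}: π^{-1}(V) = ∅ ∈ τ ✓.
  V = {[73=74]}: π^{-1}(V) = {73, 74} ∉ τ ✗.
  V = {[75=76]}: π^{-1}(V) = {75, 76} ∉ τ ✗.
  V = {[73=74], [75=76]}: π^{-1}(V) = {73, 74, 75, 76} ∈ τ ✓.
Open sets in the quotient: τ_Q = {{}, {[73=74], [75=76]}} (2 elements).


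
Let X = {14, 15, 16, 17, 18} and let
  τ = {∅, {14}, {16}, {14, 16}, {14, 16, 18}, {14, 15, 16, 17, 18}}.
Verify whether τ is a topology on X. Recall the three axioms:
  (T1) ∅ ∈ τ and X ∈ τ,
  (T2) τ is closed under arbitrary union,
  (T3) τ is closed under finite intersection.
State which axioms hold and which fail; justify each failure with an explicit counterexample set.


τ IS a topology on X.

Axiom (T1): ∅ ∈ τ? Yes; X ∈ τ? Yes.
Axiom (T2/T3): check pairwise unions and intersections of members of τ.
All pairwise intersections and unions checked — each lies in τ. Therefore τ satisfies (T1), (T2), (T3): it IS a topology on X.


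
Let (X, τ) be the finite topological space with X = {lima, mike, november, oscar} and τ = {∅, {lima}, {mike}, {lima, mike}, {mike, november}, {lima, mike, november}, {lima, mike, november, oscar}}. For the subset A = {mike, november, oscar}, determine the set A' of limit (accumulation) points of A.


A' = {november, oscar}

For each x ∈ X, list the open sets U ∈ τ with x ∈ U, then check whether U ∩ (A ∖ {x}) ≠ ∅ for every such U.
  x = lima: open {lima} ∋ x has {lima} ∩ (A ∖ {lima}) = ∅, so x is NOT a limit point.
  x = mike: open {mike} ∋ x has {mike} ∩ (A ∖ {mike}) = ∅, so x is NOT a limit point.
  x = november: opens ∋ x are {mike, november}, {lima, mike, november}, {lima, mike, november, oscar}; each meets A ∖ {november}, so x IS a limit point.
  x = oscar: opens ∋ x are {lima, mike, november, oscar}; each meets A ∖ {oscar}, so x IS a limit point.
Collecting: A' = {november, oscar}.


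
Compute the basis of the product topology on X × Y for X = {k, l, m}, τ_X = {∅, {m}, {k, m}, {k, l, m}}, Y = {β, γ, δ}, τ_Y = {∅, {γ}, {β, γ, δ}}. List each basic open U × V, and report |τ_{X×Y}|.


Basis B = {∅ × ∅, {m} × {γ}, {k, m} × {γ}, {k, l, m} × {γ}, {m} × {β, γ, δ}, {k, m} × {β, γ, δ}, {k, l, m} × {β, γ, δ}}; |τ_{X×Y}| = 10.

Enumerate products U × V with U ∈ τ_X, V ∈ τ_Y (deduplicated):
  ∅ × ∅ = {} (∅)
  {m} × {γ} = {(m,γ)}
  {k, m} × {γ} = {(k,γ), (m,γ)}
  {k, l, m} × {γ} = {(k,γ), (l,γ), (m,γ)}
  {m} × {β, γ, δ} = {(m,β), (m,γ), (m,δ)}
  {k, m} × {β, γ, δ} = {(k,β), (k,γ), (k,δ), (m,β), (m,γ), (m,δ)}
  {k, l, m} × {β, γ, δ} = {(k,β), (k,γ), (k,δ), (l,β), (l,γ), (l,δ), (m,β), (m,γ), (m,δ)}
These 7 distinct sets form the basis B.
Close under arbitrary unions to get τ_{X×Y}; counting gives |τ_{X×Y}| = 10.


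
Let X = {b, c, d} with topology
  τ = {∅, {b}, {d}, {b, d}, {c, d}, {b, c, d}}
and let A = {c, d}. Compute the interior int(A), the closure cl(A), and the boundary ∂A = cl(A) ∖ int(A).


int(A) = {c, d}, cl(A) = {c, d}, ∂A = ∅.

Closed sets in (X, τ) are complements of opens:
  closed(X, τ) = {∅, {b}, {c}, {b, c}, {c, d}, {b, c, d}}.
int(A) = ⋃ {U ∈ τ : U ⊆ A}. Opens contained in A: ∅, {d}, {c, d}.
Taking the union of these: int(A) = {c, d}.
cl(A) = ⋂ {C closed : A ⊆ C}. Closed sets containing A: {c, d}, {b, c, d}.
Intersecting these: cl(A) = {c, d}.
∂A = cl(A) ∖ int(A) = {c, d} ∖ {c, d} = ∅.


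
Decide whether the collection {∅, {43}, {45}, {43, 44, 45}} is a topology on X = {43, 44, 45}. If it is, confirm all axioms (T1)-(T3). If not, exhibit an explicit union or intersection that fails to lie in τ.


τ is NOT a topology on X.

Axiom (T1): ∅ ∈ τ? Yes; X ∈ τ? Yes.
Axiom (T2/T3): check pairwise unions and intersections of members of τ.
Counterexample for (T2): {43} ∪ {45} = {43, 45} ∉ τ. Therefore τ is NOT a topology.


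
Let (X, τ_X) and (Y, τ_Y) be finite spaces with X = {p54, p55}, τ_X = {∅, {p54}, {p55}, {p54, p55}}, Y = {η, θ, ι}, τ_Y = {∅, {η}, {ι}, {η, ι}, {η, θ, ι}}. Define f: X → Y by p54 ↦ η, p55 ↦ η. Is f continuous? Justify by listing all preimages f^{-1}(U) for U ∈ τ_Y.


f IS continuous.

Compute f^{-1}(U) for each U ∈ τ_Y:
  U = ∅: f^{-1}(U) = ∅ ∈ τ_X ✓.
  U = {η}: f^{-1}(U) = {p54, p55} ∈ τ_X ✓.
  U = {ι}: f^{-1}(U) = ∅ ∈ τ_X ✓.
  U = {η, ι}: f^{-1}(U) = {p54, p55} ∈ τ_X ✓.
  U = {η, θ, ι}: f^{-1}(U) = {p54, p55} ∈ τ_X ✓.
Every preimage lies in τ_X, so f IS continuous.


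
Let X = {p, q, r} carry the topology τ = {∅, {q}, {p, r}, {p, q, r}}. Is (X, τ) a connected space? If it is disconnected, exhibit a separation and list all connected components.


(X, τ) is disconnected; components = [{q}, {p, r}].

Find clopen sets (U ∈ τ with X ∖ U ∈ τ):
  U = ∅, X ∖ U = {p, q, r} — both open, so U is clopen.
  U = {q}, X ∖ U = {p, r} — both open, so U is clopen.
  U = {p, r}, X ∖ U = {q} — both open, so U is clopen.
  U = {p, q, r}, X ∖ U = ∅ — both open, so U is clopen.
Nontrivial clopen(s) exist: e.g. {p, r}. So (X, τ) is disconnected.
Compute connected components by grouping points that agree on all clopens:
  component: {q}
  component: {p, r}


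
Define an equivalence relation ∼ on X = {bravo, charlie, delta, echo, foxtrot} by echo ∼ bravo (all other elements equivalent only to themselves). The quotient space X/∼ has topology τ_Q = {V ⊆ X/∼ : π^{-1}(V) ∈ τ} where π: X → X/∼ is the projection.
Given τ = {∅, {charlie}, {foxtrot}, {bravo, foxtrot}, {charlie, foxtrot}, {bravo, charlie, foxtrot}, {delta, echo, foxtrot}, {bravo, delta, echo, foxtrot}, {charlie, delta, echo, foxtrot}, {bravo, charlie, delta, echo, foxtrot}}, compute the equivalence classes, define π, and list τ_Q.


X/∼ = {[bravo=echo], [charlie], [delta], [foxtrot]}; |τ_Q| = 6.

Equivalence classes: [bravo=echo], [charlie], [delta], [foxtrot].
Quotient map π: X → X/∼ sends bravo ↦ [bravo=echo], charlie ↦ [charlie], delta ↦ [delta], echo ↦ [bravo=echo], foxtrot ↦ [foxtrot].
For each subset V ⊆ X/∼, compute π^{-1}(V) ⊆ X and check whether π^{-1}(V) ∈ τ. V is open in τ_Q iff π^{-1}(V) ∈ τ.
  V = {}: π^{-1}(V) = ∅ ∈ τ ✓.
  V = {[bravo=echo]}: π^{-1}(V) = {bravo, echo} ∉ τ ✗.
  V = {[charlie]}: π^{-1}(V) = {charlie} ∈ τ ✓.
  V = {[bravo=echo], [charlie]}: π^{-1}(V) = {bravo, charlie, echo} ∉ τ ✗.
  V = {[delta]}: π^{-1}(V) = {delta} ∉ τ ✗.
  V = {[bravo=echo], [delta]}: π^{-1}(V) = {bravo, delta, echo} ∉ τ ✗.
  V = {[charlie], [delta]}: π^{-1}(V) = {charlie, delta} ∉ τ ✗.
  V = {[bravo=echo], [charlie], [delta]}: π^{-1}(V) = {bravo, charlie, delta, echo} ∉ τ ✗.
  V = {[foxtrot]}: π^{-1}(V) = {foxtrot} ∈ τ ✓.
  V = {[bravo=echo], [foxtrot]}: π^{-1}(V) = {bravo, echo, foxtrot} ∉ τ ✗.
  V = {[charlie], [foxtrot]}: π^{-1}(V) = {charlie, foxtrot} ∈ τ ✓.
  V = {[bravo=echo], [charlie], [foxtrot]}: π^{-1}(V) = {bravo, charlie, echo, foxtrot} ∉ τ ✗.
  V = {[delta], [foxtrot]}: π^{-1}(V) = {delta, foxtrot} ∉ τ ✗.
  V = {[bravo=echo], [delta], [foxtrot]}: π^{-1}(V) = {bravo, delta, echo, foxtrot} ∈ τ ✓.
  V = {[charlie], [delta], [foxtrot]}: π^{-1}(V) = {charlie, delta, foxtrot} ∉ τ ✗.
  V = {[bravo=echo], [charlie], [delta], [foxtrot]}: π^{-1}(V) = {bravo, charlie, delta, echo, foxtrot} ∈ τ ✓.
Open sets in the quotient: τ_Q = {{}, {[charlie]}, {[foxtrot]}, {[charlie], [foxtrot]}, {[bravo=echo], [delta], [foxtrot]}, {[bravo=echo], [charlie], [delta], [foxtrot]}} (6 elements).


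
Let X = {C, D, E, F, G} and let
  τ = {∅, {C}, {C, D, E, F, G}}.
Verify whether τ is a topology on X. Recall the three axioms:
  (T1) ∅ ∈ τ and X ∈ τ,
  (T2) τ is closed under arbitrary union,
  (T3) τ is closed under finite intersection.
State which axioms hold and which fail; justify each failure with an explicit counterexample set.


τ IS a topology on X.

Axiom (T1): ∅ ∈ τ? Yes; X ∈ τ? Yes.
Axiom (T2/T3): check pairwise unions and intersections of members of τ.
All pairwise intersections and unions checked — each lies in τ. Therefore τ satisfies (T1), (T2), (T3): it IS a topology on X.


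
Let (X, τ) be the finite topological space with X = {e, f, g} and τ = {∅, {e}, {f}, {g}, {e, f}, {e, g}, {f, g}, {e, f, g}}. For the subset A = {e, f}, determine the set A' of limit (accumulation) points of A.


A' = ∅

For each x ∈ X, list the open sets U ∈ τ with x ∈ U, then check whether U ∩ (A ∖ {x}) ≠ ∅ for every such U.
  x = e: open {e} ∋ x has {e} ∩ (A ∖ {e}) = ∅, so x is NOT a limit point.
  x = f: open {f} ∋ x has {f} ∩ (A ∖ {f}) = ∅, so x is NOT a limit point.
  x = g: open {g} ∋ x has {g} ∩ (A ∖ {g}) = ∅, so x is NOT a limit point.
Collecting: A' = ∅.


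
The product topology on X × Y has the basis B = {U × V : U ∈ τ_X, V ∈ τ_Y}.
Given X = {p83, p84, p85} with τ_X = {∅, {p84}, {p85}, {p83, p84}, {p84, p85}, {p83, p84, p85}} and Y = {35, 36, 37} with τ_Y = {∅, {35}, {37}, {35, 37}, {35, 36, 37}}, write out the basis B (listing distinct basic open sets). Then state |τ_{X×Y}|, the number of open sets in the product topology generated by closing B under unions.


Basis B = {∅ × ∅, {p84} × {35}, {p84} × {37}, {p85} × {35}, {p85} × {37}, {p83, p84} × {35}, {p83, p84} × {37}, {p84} × {35, 37}, {p84, p85} × {35}, {p84, p85} × {37}, {p85} × {35, 37}, {p83, p84, p85} × {35}, {p83, p84, p85} × {37}, {p84} × {35, 36, 37}, {p85} × {35, 36, 37}, {p83, p84} × {35, 37}, {p84, p85} × {35, 37}, {p83, p84} × {35, 36, 37}, {p83, p84, p85} × {35, 37}, {p84, p85} × {35, 36, 37}, {p83, p84, p85} × {35, 36, 37}}; |τ_{X×Y}| = 70.

Enumerate products U × V with U ∈ τ_X, V ∈ τ_Y (deduplicated):
  ∅ × ∅ = {} (∅)
  {p84} × {35} = {(p84,35)}
  {p84} × {37} = {(p84,37)}
  {p85} × {35} = {(p85,35)}
  {p85} × {37} = {(p85,37)}
  {p83, p84} × {35} = {(p83,35), (p84,35)}
  {p83, p84} × {37} = {(p83,37), (p84,37)}
  {p84} × {35, 37} = {(p84,35), (p84,37)}
  {p84, p85} × {35} = {(p84,35), (p85,35)}
  {p84, p85} × {37} = {(p84,37), (p85,37)}
  {p85} × {35, 37} = {(p85,35), (p85,37)}
  {p83, p84, p85} × {35} = {(p83,35), (p84,35), (p85,35)}
  {p83, p84, p85} × {37} = {(p83,37), (p84,37), (p85,37)}
  {p84} × {35, 36, 37} = {(p84,35), (p84,36), (p84,37)}
  {p85} × {35, 36, 37} = {(p85,35), (p85,36), (p85,37)}
  {p83, p84} × {35, 37} = {(p83,35), (p83,37), (p84,35), (p84,37)}
  {p84, p85} × {35, 37} = {(p84,35), (p84,37), (p85,35), (p85,37)}
  {p83, p84} × {35, 36, 37} = {(p83,35), (p83,36), (p83,37), (p84,35), (p84,36), (p84,37)}
  {p83, p84, p85} × {35, 37} = {(p83,35), (p83,37), (p84,35), (p84,37), (p85,35), (p85,37)}
  {p84, p85} × {35, 36, 37} = {(p84,35), (p84,36), (p84,37), (p85,35), (p85,36), (p85,37)}
  {p83, p84, p85} × {35, 36, 37} = {(p83,35), (p83,36), (p83,37), (p84,35), (p84,36), (p84,37), (p85,35), (p85,36), (p85,37)}
These 21 distinct sets form the basis B.
Close under arbitrary unions to get τ_{X×Y}; counting gives |τ_{X×Y}| = 70.


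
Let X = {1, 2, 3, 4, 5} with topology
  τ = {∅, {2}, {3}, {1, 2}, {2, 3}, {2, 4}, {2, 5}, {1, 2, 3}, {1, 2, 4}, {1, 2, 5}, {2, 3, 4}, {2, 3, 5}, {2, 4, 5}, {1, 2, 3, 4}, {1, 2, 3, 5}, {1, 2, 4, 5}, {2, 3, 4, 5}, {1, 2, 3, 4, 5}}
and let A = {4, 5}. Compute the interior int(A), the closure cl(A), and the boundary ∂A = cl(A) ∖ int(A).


int(A) = ∅, cl(A) = {4, 5}, ∂A = {4, 5}.

Closed sets in (X, τ) are complements of opens:
  closed(X, τ) = {∅, {1}, {3}, {4}, {5}, {1, 3}, {1, 4}, {1, 5}, {3, 4}, {3, 5}, {4, 5}, {1, 3, 4}, {1, 3, 5}, {1, 4, 5}, {3, 4, 5}, {1, 2, 4, 5}, {1, 3, 4, 5}, {1, 2, 3, 4, 5}}.
int(A) = ⋃ {U ∈ τ : U ⊆ A}. Opens contained in A: ∅.
Taking the union of these: int(A) = ∅.
cl(A) = ⋂ {C closed : A ⊆ C}. Closed sets containing A: {4, 5}, {1, 4, 5}, {3, 4, 5}, {1, 2, 4, 5}, {1, 3, 4, 5}, {1, 2, 3, 4, 5}.
Intersecting these: cl(A) = {4, 5}.
∂A = cl(A) ∖ int(A) = {4, 5} ∖ ∅ = {4, 5}.


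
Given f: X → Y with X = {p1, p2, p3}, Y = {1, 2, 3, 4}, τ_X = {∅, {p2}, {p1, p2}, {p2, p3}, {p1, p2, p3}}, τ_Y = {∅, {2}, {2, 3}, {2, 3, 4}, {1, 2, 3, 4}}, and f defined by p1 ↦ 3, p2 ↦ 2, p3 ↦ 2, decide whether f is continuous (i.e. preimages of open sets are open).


f IS continuous.

Compute f^{-1}(U) for each U ∈ τ_Y:
  U = ∅: f^{-1}(U) = ∅ ∈ τ_X ✓.
  U = {2}: f^{-1}(U) = {p2, p3} ∈ τ_X ✓.
  U = {2, 3}: f^{-1}(U) = {p1, p2, p3} ∈ τ_X ✓.
  U = {2, 3, 4}: f^{-1}(U) = {p1, p2, p3} ∈ τ_X ✓.
  U = {1, 2, 3, 4}: f^{-1}(U) = {p1, p2, p3} ∈ τ_X ✓.
Every preimage lies in τ_X, so f IS continuous.


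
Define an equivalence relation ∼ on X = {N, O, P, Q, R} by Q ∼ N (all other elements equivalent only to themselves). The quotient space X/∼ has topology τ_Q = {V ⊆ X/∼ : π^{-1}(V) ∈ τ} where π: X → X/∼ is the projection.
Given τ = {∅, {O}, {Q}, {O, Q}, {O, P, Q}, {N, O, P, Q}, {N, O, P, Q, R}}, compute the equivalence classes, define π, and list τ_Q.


X/∼ = {[N=Q], [O], [P], [R]}; |τ_Q| = 4.

Equivalence classes: [N=Q], [O], [P], [R].
Quotient map π: X → X/∼ sends N ↦ [N=Q], O ↦ [O], P ↦ [P], Q ↦ [N=Q], R ↦ [R].
For each subset V ⊆ X/∼, compute π^{-1}(V) ⊆ X and check whether π^{-1}(V) ∈ τ. V is open in τ_Q iff π^{-1}(V) ∈ τ.
  V = {}: π^{-1}(V) = ∅ ∈ τ ✓.
  V = {[N=Q]}: π^{-1}(V) = {N, Q} ∉ τ ✗.
  V = {[O]}: π^{-1}(V) = {O} ∈ τ ✓.
  V = {[N=Q], [O]}: π^{-1}(V) = {N, O, Q} ∉ τ ✗.
  V = {[P]}: π^{-1}(V) = {P} ∉ τ ✗.
  V = {[N=Q], [P]}: π^{-1}(V) = {N, P, Q} ∉ τ ✗.
  V = {[O], [P]}: π^{-1}(V) = {O, P} ∉ τ ✗.
  V = {[N=Q], [O], [P]}: π^{-1}(V) = {N, O, P, Q} ∈ τ ✓.
  V = {[R]}: π^{-1}(V) = {R} ∉ τ ✗.
  V = {[N=Q], [R]}: π^{-1}(V) = {N, Q, R} ∉ τ ✗.
  V = {[O], [R]}: π^{-1}(V) = {O, R} ∉ τ ✗.
  V = {[N=Q], [O], [R]}: π^{-1}(V) = {N, O, Q, R} ∉ τ ✗.
  V = {[P], [R]}: π^{-1}(V) = {P, R} ∉ τ ✗.
  V = {[N=Q], [P], [R]}: π^{-1}(V) = {N, P, Q, R} ∉ τ ✗.
  V = {[O], [P], [R]}: π^{-1}(V) = {O, P, R} ∉ τ ✗.
  V = {[N=Q], [O], [P], [R]}: π^{-1}(V) = {N, O, P, Q, R} ∈ τ ✓.
Open sets in the quotient: τ_Q = {{}, {[O]}, {[N=Q], [O], [P]}, {[N=Q], [O], [P], [R]}} (4 elements).


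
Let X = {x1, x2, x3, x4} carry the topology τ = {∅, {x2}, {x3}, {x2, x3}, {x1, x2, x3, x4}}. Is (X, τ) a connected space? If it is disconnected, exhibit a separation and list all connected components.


(X, τ) is connected.

Find clopen sets (U ∈ τ with X ∖ U ∈ τ):
  U = ∅, X ∖ U = {x1, x2, x3, x4} — both open, so U is clopen.
  U = {x1, x2, x3, x4}, X ∖ U = ∅ — both open, so U is clopen.
Only trivial clopens (∅ and X) exist, so (X, τ) is connected.
Compute connected components by grouping points that agree on all clopens:
  component: {x1, x2, x3, x4}


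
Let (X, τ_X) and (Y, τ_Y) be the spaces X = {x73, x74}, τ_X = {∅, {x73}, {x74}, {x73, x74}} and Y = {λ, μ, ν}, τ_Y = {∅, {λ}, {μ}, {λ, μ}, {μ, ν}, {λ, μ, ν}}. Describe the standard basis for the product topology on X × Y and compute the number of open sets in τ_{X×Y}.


Basis B = {∅ × ∅, {x73} × {λ}, {x73} × {μ}, {x74} × {λ}, {x74} × {μ}, {x73} × {λ, μ}, {x73, x74} × {λ}, {x73} × {μ, ν}, {x73, x74} × {μ}, {x74} × {λ, μ}, {x74} × {μ, ν}, {x73} × {λ, μ, ν}, {x74} × {λ, μ, ν}, {x73, x74} × {λ, μ}, {x73, x74} × {μ, ν}, {x73, x74} × {λ, μ, ν}}; |τ_{X×Y}| = 36.

Enumerate products U × V with U ∈ τ_X, V ∈ τ_Y (deduplicated):
  ∅ × ∅ = {} (∅)
  {x73} × {λ} = {(x73,λ)}
  {x73} × {μ} = {(x73,μ)}
  {x74} × {λ} = {(x74,λ)}
  {x74} × {μ} = {(x74,μ)}
  {x73} × {λ, μ} = {(x73,λ), (x73,μ)}
  {x73, x74} × {λ} = {(x73,λ), (x74,λ)}
  {x73} × {μ, ν} = {(x73,μ), (x73,ν)}
  {x73, x74} × {μ} = {(x73,μ), (x74,μ)}
  {x74} × {λ, μ} = {(x74,λ), (x74,μ)}
  {x74} × {μ, ν} = {(x74,μ), (x74,ν)}
  {x73} × {λ, μ, ν} = {(x73,λ), (x73,μ), (x73,ν)}
  {x74} × {λ, μ, ν} = {(x74,λ), (x74,μ), (x74,ν)}
  {x73, x74} × {λ, μ} = {(x73,λ), (x73,μ), (x74,λ), (x74,μ)}
  {x73, x74} × {μ, ν} = {(x73,μ), (x73,ν), (x74,μ), (x74,ν)}
  {x73, x74} × {λ, μ, ν} = {(x73,λ), (x73,μ), (x73,ν), (x74,λ), (x74,μ), (x74,ν)}
These 16 distinct sets form the basis B.
Close under arbitrary unions to get τ_{X×Y}; counting gives |τ_{X×Y}| = 36.


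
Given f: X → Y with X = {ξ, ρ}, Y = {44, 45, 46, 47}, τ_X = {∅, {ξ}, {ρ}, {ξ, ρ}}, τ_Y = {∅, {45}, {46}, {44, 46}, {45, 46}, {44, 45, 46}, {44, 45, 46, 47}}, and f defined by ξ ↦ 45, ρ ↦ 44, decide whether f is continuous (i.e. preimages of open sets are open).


f IS continuous.

Compute f^{-1}(U) for each U ∈ τ_Y:
  U = ∅: f^{-1}(U) = ∅ ∈ τ_X ✓.
  U = {45}: f^{-1}(U) = {ξ} ∈ τ_X ✓.
  U = {46}: f^{-1}(U) = ∅ ∈ τ_X ✓.
  U = {44, 46}: f^{-1}(U) = {ρ} ∈ τ_X ✓.
  U = {45, 46}: f^{-1}(U) = {ξ} ∈ τ_X ✓.
  U = {44, 45, 46}: f^{-1}(U) = {ξ, ρ} ∈ τ_X ✓.
  U = {44, 45, 46, 47}: f^{-1}(U) = {ξ, ρ} ∈ τ_X ✓.
Every preimage lies in τ_X, so f IS continuous.


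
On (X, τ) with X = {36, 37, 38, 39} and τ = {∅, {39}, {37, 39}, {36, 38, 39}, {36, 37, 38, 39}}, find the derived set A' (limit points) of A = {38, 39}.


A' = {36, 37, 38}

For each x ∈ X, list the open sets U ∈ τ with x ∈ U, then check whether U ∩ (A ∖ {x}) ≠ ∅ for every such U.
  x = 36: opens ∋ x are {36, 38, 39}, {36, 37, 38, 39}; each meets A ∖ {36}, so x IS a limit point.
  x = 37: opens ∋ x are {37, 39}, {36, 37, 38, 39}; each meets A ∖ {37}, so x IS a limit point.
  x = 38: opens ∋ x are {36, 38, 39}, {36, 37, 38, 39}; each meets A ∖ {38}, so x IS a limit point.
  x = 39: open {39} ∋ x has {39} ∩ (A ∖ {39}) = ∅, so x is NOT a limit point.
Collecting: A' = {36, 37, 38}.


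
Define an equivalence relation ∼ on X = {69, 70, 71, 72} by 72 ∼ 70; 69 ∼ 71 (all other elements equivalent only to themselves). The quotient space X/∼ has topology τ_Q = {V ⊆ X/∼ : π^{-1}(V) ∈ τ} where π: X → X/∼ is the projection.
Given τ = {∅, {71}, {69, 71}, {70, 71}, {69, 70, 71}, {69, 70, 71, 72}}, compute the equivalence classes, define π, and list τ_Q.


X/∼ = {[69=71], [70=72]}; |τ_Q| = 3.

Equivalence classes: [69=71], [70=72].
Quotient map π: X → X/∼ sends 69 ↦ [69=71], 70 ↦ [70=72], 71 ↦ [69=71], 72 ↦ [70=72].
For each subset V ⊆ X/∼, compute π^{-1}(V) ⊆ X and check whether π^{-1}(V) ∈ τ. V is open in τ_Q iff π^{-1}(V) ∈ τ.
  V = {}: π^{-1}(V) = ∅ ∈ τ ✓.
  V = {[69=71]}: π^{-1}(V) = {69, 71} ∈ τ ✓.
  V = {[70=72]}: π^{-1}(V) = {70, 72} ∉ τ ✗.
  V = {[69=71], [70=72]}: π^{-1}(V) = {69, 70, 71, 72} ∈ τ ✓.
Open sets in the quotient: τ_Q = {{}, {[69=71]}, {[69=71], [70=72]}} (3 elements).


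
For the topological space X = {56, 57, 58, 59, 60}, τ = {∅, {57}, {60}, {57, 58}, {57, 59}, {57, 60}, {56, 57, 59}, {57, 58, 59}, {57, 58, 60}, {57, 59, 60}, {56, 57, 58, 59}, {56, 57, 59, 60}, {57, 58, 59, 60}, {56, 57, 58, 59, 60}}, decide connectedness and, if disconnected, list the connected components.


(X, τ) is disconnected; components = [{60}, {56, 57, 58, 59}].

Find clopen sets (U ∈ τ with X ∖ U ∈ τ):
  U = ∅, X ∖ U = {56, 57, 58, 59, 60} — both open, so U is clopen.
  U = {60}, X ∖ U = {56, 57, 58, 59} — both open, so U is clopen.
  U = {56, 57, 58, 59}, X ∖ U = {60} — both open, so U is clopen.
  U = {56, 57, 58, 59, 60}, X ∖ U = ∅ — both open, so U is clopen.
Nontrivial clopen(s) exist: e.g. {56, 57, 58, 59}. So (X, τ) is disconnected.
Compute connected components by grouping points that agree on all clopens:
  component: {60}
  component: {56, 57, 58, 59}


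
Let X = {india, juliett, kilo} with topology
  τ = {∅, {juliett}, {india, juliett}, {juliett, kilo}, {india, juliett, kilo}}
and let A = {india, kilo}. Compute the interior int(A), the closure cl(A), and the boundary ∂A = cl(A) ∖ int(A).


int(A) = ∅, cl(A) = {india, kilo}, ∂A = {india, kilo}.

Closed sets in (X, τ) are complements of opens:
  closed(X, τ) = {∅, {india}, {kilo}, {india, kilo}, {india, juliett, kilo}}.
int(A) = ⋃ {U ∈ τ : U ⊆ A}. Opens contained in A: ∅.
Taking the union of these: int(A) = ∅.
cl(A) = ⋂ {C closed : A ⊆ C}. Closed sets containing A: {india, kilo}, {india, juliett, kilo}.
Intersecting these: cl(A) = {india, kilo}.
∂A = cl(A) ∖ int(A) = {india, kilo} ∖ ∅ = {india, kilo}.


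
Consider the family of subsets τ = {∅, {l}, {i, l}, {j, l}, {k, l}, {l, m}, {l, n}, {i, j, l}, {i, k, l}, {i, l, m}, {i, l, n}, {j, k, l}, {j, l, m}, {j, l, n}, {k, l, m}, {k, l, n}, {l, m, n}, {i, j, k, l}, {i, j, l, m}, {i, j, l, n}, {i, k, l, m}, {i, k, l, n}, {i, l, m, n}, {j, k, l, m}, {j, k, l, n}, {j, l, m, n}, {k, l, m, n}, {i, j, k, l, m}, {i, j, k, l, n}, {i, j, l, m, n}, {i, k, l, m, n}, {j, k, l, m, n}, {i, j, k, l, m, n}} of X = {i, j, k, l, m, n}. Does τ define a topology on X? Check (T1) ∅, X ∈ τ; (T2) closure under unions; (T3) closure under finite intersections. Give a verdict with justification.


τ IS a topology on X.

Axiom (T1): ∅ ∈ τ? Yes; X ∈ τ? Yes.
Axiom (T2/T3): check pairwise unions and intersections of members of τ.
All pairwise intersections and unions checked — each lies in τ. Therefore τ satisfies (T1), (T2), (T3): it IS a topology on X.


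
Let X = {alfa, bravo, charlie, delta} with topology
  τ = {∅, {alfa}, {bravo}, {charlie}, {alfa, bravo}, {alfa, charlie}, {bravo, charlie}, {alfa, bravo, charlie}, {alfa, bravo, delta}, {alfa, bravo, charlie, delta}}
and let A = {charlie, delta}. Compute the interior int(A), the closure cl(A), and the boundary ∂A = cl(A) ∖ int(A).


int(A) = {charlie}, cl(A) = {charlie, delta}, ∂A = {delta}.

Closed sets in (X, τ) are complements of opens:
  closed(X, τ) = {∅, {charlie}, {delta}, {alfa, delta}, {bravo, delta}, {charlie, delta}, {alfa, bravo, delta}, {alfa, charlie, delta}, {bravo, charlie, delta}, {alfa, bravo, charlie, delta}}.
int(A) = ⋃ {U ∈ τ : U ⊆ A}. Opens contained in A: ∅, {charlie}.
Taking the union of these: int(A) = {charlie}.
cl(A) = ⋂ {C closed : A ⊆ C}. Closed sets containing A: {charlie, delta}, {alfa, charlie, delta}, {bravo, charlie, delta}, {alfa, bravo, charlie, delta}.
Intersecting these: cl(A) = {charlie, delta}.
∂A = cl(A) ∖ int(A) = {charlie, delta} ∖ {charlie} = {delta}.


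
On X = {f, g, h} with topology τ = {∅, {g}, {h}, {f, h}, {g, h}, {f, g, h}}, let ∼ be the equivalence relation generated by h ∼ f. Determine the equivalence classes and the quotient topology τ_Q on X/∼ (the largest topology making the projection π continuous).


X/∼ = {[f=h], [g]}; |τ_Q| = 4.

Equivalence classes: [f=h], [g].
Quotient map π: X → X/∼ sends f ↦ [f=h], g ↦ [g], h ↦ [f=h].
For each subset V ⊆ X/∼, compute π^{-1}(V) ⊆ X and check whether π^{-1}(V) ∈ τ. V is open in τ_Q iff π^{-1}(V) ∈ τ.
  V = {}: π^{-1}(V) = ∅ ∈ τ ✓.
  V = {[f=h]}: π^{-1}(V) = {f, h} ∈ τ ✓.
  V = {[g]}: π^{-1}(V) = {g} ∈ τ ✓.
  V = {[f=h], [g]}: π^{-1}(V) = {f, g, h} ∈ τ ✓.
Open sets in the quotient: τ_Q = {{}, {[f=h]}, {[g]}, {[f=h], [g]}} (4 elements).


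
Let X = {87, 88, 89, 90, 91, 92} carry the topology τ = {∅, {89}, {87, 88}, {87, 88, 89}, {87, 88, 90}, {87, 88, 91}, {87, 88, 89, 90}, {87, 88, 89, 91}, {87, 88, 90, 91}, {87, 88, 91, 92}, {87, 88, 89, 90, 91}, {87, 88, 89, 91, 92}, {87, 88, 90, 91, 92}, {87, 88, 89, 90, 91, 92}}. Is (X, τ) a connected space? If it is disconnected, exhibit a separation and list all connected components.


(X, τ) is disconnected; components = [{89}, {87, 88, 90, 91, 92}].

Find clopen sets (U ∈ τ with X ∖ U ∈ τ):
  U = ∅, X ∖ U = {87, 88, 89, 90, 91, 92} — both open, so U is clopen.
  U = {89}, X ∖ U = {87, 88, 90, 91, 92} — both open, so U is clopen.
  U = {87, 88, 90, 91, 92}, X ∖ U = {89} — both open, so U is clopen.
  U = {87, 88, 89, 90, 91, 92}, X ∖ U = ∅ — both open, so U is clopen.
Nontrivial clopen(s) exist: e.g. {89}. So (X, τ) is disconnected.
Compute connected components by grouping points that agree on all clopens:
  component: {89}
  component: {87, 88, 90, 91, 92}


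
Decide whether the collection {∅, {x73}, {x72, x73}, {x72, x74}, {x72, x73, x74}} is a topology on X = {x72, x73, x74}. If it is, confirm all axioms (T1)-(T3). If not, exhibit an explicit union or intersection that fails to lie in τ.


τ is NOT a topology on X.

Axiom (T1): ∅ ∈ τ? Yes; X ∈ τ? Yes.
Axiom (T2/T3): check pairwise unions and intersections of members of τ.
Counterexample for (T3): {x72, x73} ∩ {x72, x74} = {x72} ∉ τ. Therefore τ is NOT a topology.


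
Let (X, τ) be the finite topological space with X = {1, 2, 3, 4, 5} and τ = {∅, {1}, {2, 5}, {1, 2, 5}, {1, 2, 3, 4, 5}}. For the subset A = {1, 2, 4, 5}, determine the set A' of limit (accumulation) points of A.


A' = {2, 3, 4, 5}

For each x ∈ X, list the open sets U ∈ τ with x ∈ U, then check whether U ∩ (A ∖ {x}) ≠ ∅ for every such U.
  x = 1: open {1} ∋ x has {1} ∩ (A ∖ {1}) = ∅, so x is NOT a limit point.
  x = 2: opens ∋ x are {2, 5}, {1, 2, 5}, {1, 2, 3, 4, 5}; each meets A ∖ {2}, so x IS a limit point.
  x = 3: opens ∋ x are {1, 2, 3, 4, 5}; each meets A ∖ {3}, so x IS a limit point.
  x = 4: opens ∋ x are {1, 2, 3, 4, 5}; each meets A ∖ {4}, so x IS a limit point.
  x = 5: opens ∋ x are {2, 5}, {1, 2, 5}, {1, 2, 3, 4, 5}; each meets A ∖ {5}, so x IS a limit point.
Collecting: A' = {2, 3, 4, 5}.


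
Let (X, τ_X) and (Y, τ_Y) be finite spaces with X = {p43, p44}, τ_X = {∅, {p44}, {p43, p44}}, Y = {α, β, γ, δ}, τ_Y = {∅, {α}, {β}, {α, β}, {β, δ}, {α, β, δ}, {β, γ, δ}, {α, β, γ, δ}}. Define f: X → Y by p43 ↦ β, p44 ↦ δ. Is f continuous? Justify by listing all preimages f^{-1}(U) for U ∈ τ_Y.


f is NOT continuous.

Compute f^{-1}(U) for each U ∈ τ_Y:
  U = ∅: f^{-1}(U) = ∅ ∈ τ_X ✓.
  U = {α}: f^{-1}(U) = ∅ ∈ τ_X ✓.
  U = {β}: f^{-1}(U) = {p43} ∉ τ_X ✗.
  U = {α, β}: f^{-1}(U) = {p43} ∉ τ_X ✗.
  U = {β, δ}: f^{-1}(U) = {p43, p44} ∈ τ_X ✓.
  U = {α, β, δ}: f^{-1}(U) = {p43, p44} ∈ τ_X ✓.
  U = {β, γ, δ}: f^{-1}(U) = {p43, p44} ∈ τ_X ✓.
  U = {α, β, γ, δ}: f^{-1}(U) = {p43, p44} ∈ τ_X ✓.
Found U = {β} with f^{-1}(U) = {p43} not in τ_X. Therefore f is NOT continuous.


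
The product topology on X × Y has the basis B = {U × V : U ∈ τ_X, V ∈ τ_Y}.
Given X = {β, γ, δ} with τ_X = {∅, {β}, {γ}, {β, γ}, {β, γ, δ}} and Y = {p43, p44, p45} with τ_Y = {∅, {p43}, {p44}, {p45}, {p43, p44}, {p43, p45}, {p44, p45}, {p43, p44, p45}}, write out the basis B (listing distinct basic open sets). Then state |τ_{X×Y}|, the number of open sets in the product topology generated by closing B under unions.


Basis B = {∅ × ∅, {β} × {p43}, {β} × {p44}, {β} × {p45}, {γ} × {p43}, {γ} × {p44}, {γ} × {p45}, {β} × {p43, p44}, {β} × {p43, p45}, {β, γ} × {p43}, {β} × {p44, p45}, {β, γ} × {p44}, {β, γ} × {p45}, {γ} × {p43, p44}, {γ} × {p43, p45}, {γ} × {p44, p45}, {β} × {p43, p44, p45}, {β, γ, δ} × {p43}, {β, γ, δ} × {p44}, {β, γ, δ} × {p45}, {γ} × {p43, p44, p45}, {β, γ} × {p43, p44}, {β, γ} × {p43, p45}, {β, γ} × {p44, p45}, {β, γ} × {p43, p44, p45}, {β, γ, δ} × {p43, p44}, {β, γ, δ} × {p43, p45}, {β, γ, δ} × {p44, p45}, {β, γ, δ} × {p43, p44, p45}}; |τ_{X×Y}| = 125.

Enumerate products U × V with U ∈ τ_X, V ∈ τ_Y (deduplicated):
  ∅ × ∅ = {} (∅)
  {β} × {p43} = {(β,p43)}
  {β} × {p44} = {(β,p44)}
  {β} × {p45} = {(β,p45)}
  {γ} × {p43} = {(γ,p43)}
  {γ} × {p44} = {(γ,p44)}
  {γ} × {p45} = {(γ,p45)}
  {β} × {p43, p44} = {(β,p43), (β,p44)}
  {β} × {p43, p45} = {(β,p43), (β,p45)}
  {β, γ} × {p43} = {(β,p43), (γ,p43)}
  {β} × {p44, p45} = {(β,p44), (β,p45)}
  {β, γ} × {p44} = {(β,p44), (γ,p44)}
  {β, γ} × {p45} = {(β,p45), (γ,p45)}
  {γ} × {p43, p44} = {(γ,p43), (γ,p44)}
  {γ} × {p43, p45} = {(γ,p43), (γ,p45)}
  {γ} × {p44, p45} = {(γ,p44), (γ,p45)}
  {β} × {p43, p44, p45} = {(β,p43), (β,p44), (β,p45)}
  {β, γ, δ} × {p43} = {(β,p43), (γ,p43), (δ,p43)}
  {β, γ, δ} × {p44} = {(β,p44), (γ,p44), (δ,p44)}
  {β, γ, δ} × {p45} = {(β,p45), (γ,p45), (δ,p45)}
  {γ} × {p43, p44, p45} = {(γ,p43), (γ,p44), (γ,p45)}
  {β, γ} × {p43, p44} = {(β,p43), (β,p44), (γ,p43), (γ,p44)}
  {β, γ} × {p43, p45} = {(β,p43), (β,p45), (γ,p43), (γ,p45)}
  {β, γ} × {p44, p45} = {(β,p44), (β,p45), (γ,p44), (γ,p45)}
  {β, γ} × {p43, p44, p45} = {(β,p43), (β,p44), (β,p45), (γ,p43), (γ,p44), (γ,p45)}
  {β, γ, δ} × {p43, p44} = {(β,p43), (β,p44), (γ,p43), (γ,p44), (δ,p43), (δ,p44)}
  {β, γ, δ} × {p43, p45} = {(β,p43), (β,p45), (γ,p43), (γ,p45), (δ,p43), (δ,p45)}
  {β, γ, δ} × {p44, p45} = {(β,p44), (β,p45), (γ,p44), (γ,p45), (δ,p44), (δ,p45)}
  {β, γ, δ} × {p43, p44, p45} = {(β,p43), (β,p44), (β,p45), (γ,p43), (γ,p44), (γ,p45), (δ,p43), (δ,p44), (δ,p45)}
These 29 distinct sets form the basis B.
Close under arbitrary unions to get τ_{X×Y}; counting gives |τ_{X×Y}| = 125.


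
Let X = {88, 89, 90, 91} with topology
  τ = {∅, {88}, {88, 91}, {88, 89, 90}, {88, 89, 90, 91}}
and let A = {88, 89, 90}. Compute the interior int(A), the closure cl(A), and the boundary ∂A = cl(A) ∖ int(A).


int(A) = {88, 89, 90}, cl(A) = {88, 89, 90, 91}, ∂A = {91}.

Closed sets in (X, τ) are complements of opens:
  closed(X, τ) = {∅, {91}, {89, 90}, {89, 90, 91}, {88, 89, 90, 91}}.
int(A) = ⋃ {U ∈ τ : U ⊆ A}. Opens contained in A: ∅, {88}, {88, 89, 90}.
Taking the union of these: int(A) = {88, 89, 90}.
cl(A) = ⋂ {C closed : A ⊆ C}. Closed sets containing A: {88, 89, 90, 91}.
Intersecting these: cl(A) = {88, 89, 90, 91}.
∂A = cl(A) ∖ int(A) = {88, 89, 90, 91} ∖ {88, 89, 90} = {91}.


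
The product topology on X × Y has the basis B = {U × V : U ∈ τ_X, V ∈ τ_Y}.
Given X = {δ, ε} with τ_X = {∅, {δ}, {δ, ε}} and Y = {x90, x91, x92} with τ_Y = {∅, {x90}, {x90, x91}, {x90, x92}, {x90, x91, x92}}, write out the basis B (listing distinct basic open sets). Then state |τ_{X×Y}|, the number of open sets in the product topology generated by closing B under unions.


Basis B = {∅ × ∅, {δ} × {x90}, {δ} × {x90, x91}, {δ} × {x90, x92}, {δ, ε} × {x90}, {δ} × {x90, x91, x92}, {δ, ε} × {x90, x91}, {δ, ε} × {x90, x92}, {δ, ε} × {x90, x91, x92}}; |τ_{X×Y}| = 14.

Enumerate products U × V with U ∈ τ_X, V ∈ τ_Y (deduplicated):
  ∅ × ∅ = {} (∅)
  {δ} × {x90} = {(δ,x90)}
  {δ} × {x90, x91} = {(δ,x90), (δ,x91)}
  {δ} × {x90, x92} = {(δ,x90), (δ,x92)}
  {δ, ε} × {x90} = {(δ,x90), (ε,x90)}
  {δ} × {x90, x91, x92} = {(δ,x90), (δ,x91), (δ,x92)}
  {δ, ε} × {x90, x91} = {(δ,x90), (δ,x91), (ε,x90), (ε,x91)}
  {δ, ε} × {x90, x92} = {(δ,x90), (δ,x92), (ε,x90), (ε,x92)}
  {δ, ε} × {x90, x91, x92} = {(δ,x90), (δ,x91), (δ,x92), (ε,x90), (ε,x91), (ε,x92)}
These 9 distinct sets form the basis B.
Close under arbitrary unions to get τ_{X×Y}; counting gives |τ_{X×Y}| = 14.


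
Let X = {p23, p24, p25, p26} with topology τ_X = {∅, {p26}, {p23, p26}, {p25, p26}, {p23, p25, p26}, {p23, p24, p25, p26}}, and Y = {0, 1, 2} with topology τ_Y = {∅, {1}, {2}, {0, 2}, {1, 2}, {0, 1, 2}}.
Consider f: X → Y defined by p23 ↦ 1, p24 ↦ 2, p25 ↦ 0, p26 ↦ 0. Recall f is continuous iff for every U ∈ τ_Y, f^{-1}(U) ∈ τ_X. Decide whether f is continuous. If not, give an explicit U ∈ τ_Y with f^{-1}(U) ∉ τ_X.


f is NOT continuous.

Compute f^{-1}(U) for each U ∈ τ_Y:
  U = ∅: f^{-1}(U) = ∅ ∈ τ_X ✓.
  U = {1}: f^{-1}(U) = {p23} ∉ τ_X ✗.
  U = {2}: f^{-1}(U) = {p24} ∉ τ_X ✗.
  U = {0, 2}: f^{-1}(U) = {p24, p25, p26} ∉ τ_X ✗.
  U = {1, 2}: f^{-1}(U) = {p23, p24} ∉ τ_X ✗.
  U = {0, 1, 2}: f^{-1}(U) = {p23, p24, p25, p26} ∈ τ_X ✓.
Found U = {1} with f^{-1}(U) = {p23} not in τ_X. Therefore f is NOT continuous.


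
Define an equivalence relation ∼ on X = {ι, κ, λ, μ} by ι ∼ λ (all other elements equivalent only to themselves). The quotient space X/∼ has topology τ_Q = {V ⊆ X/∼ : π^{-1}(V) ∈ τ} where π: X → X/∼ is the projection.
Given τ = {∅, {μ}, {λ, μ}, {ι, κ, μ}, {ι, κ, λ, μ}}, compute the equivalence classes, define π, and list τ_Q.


X/∼ = {[ι=λ], [κ], [μ]}; |τ_Q| = 3.

Equivalence classes: [ι=λ], [κ], [μ].
Quotient map π: X → X/∼ sends ι ↦ [ι=λ], κ ↦ [κ], λ ↦ [ι=λ], μ ↦ [μ].
For each subset V ⊆ X/∼, compute π^{-1}(V) ⊆ X and check whether π^{-1}(V) ∈ τ. V is open in τ_Q iff π^{-1}(V) ∈ τ.
  V = {}: π^{-1}(V) = ∅ ∈ τ ✓.
  V = {[ι=λ]}: π^{-1}(V) = {ι, λ} ∉ τ ✗.
  V = {[κ]}: π^{-1}(V) = {κ} ∉ τ ✗.
  V = {[ι=λ], [κ]}: π^{-1}(V) = {ι, κ, λ} ∉ τ ✗.
  V = {[μ]}: π^{-1}(V) = {μ} ∈ τ ✓.
  V = {[ι=λ], [μ]}: π^{-1}(V) = {ι, λ, μ} ∉ τ ✗.
  V = {[κ], [μ]}: π^{-1}(V) = {κ, μ} ∉ τ ✗.
  V = {[ι=λ], [κ], [μ]}: π^{-1}(V) = {ι, κ, λ, μ} ∈ τ ✓.
Open sets in the quotient: τ_Q = {{}, {[μ]}, {[ι=λ], [κ], [μ]}} (3 elements).


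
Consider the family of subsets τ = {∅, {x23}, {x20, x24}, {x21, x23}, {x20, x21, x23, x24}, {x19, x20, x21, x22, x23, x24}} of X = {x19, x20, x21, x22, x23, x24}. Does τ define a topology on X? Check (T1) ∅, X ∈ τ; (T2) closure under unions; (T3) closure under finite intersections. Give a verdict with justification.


τ is NOT a topology on X.

Axiom (T1): ∅ ∈ τ? Yes; X ∈ τ? Yes.
Axiom (T2/T3): check pairwise unions and intersections of members of τ.
Counterexample for (T2): {x23} ∪ {x20, x24} = {x20, x23, x24} ∉ τ. Therefore τ is NOT a topology.


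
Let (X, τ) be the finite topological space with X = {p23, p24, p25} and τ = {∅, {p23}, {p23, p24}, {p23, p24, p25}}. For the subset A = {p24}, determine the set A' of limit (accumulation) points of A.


A' = {p25}

For each x ∈ X, list the open sets U ∈ τ with x ∈ U, then check whether U ∩ (A ∖ {x}) ≠ ∅ for every such U.
  x = p23: open {p23} ∋ x has {p23} ∩ (A ∖ {p23}) = ∅, so x is NOT a limit point.
  x = p24: open {p23, p24} ∋ x has {p23, p24} ∩ (A ∖ {p24}) = ∅, so x is NOT a limit point.
  x = p25: opens ∋ x are {p23, p24, p25}; each meets A ∖ {p25}, so x IS a limit point.
Collecting: A' = {p25}.


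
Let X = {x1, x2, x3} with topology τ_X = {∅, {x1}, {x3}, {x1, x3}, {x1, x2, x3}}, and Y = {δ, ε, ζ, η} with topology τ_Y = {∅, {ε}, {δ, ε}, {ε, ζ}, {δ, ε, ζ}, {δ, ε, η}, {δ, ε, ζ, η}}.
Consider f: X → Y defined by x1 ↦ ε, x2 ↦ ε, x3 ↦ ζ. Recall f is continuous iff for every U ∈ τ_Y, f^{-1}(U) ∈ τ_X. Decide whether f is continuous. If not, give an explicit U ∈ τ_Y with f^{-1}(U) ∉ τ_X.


f is NOT continuous.

Compute f^{-1}(U) for each U ∈ τ_Y:
  U = ∅: f^{-1}(U) = ∅ ∈ τ_X ✓.
  U = {ε}: f^{-1}(U) = {x1, x2} ∉ τ_X ✗.
  U = {δ, ε}: f^{-1}(U) = {x1, x2} ∉ τ_X ✗.
  U = {ε, ζ}: f^{-1}(U) = {x1, x2, x3} ∈ τ_X ✓.
  U = {δ, ε, ζ}: f^{-1}(U) = {x1, x2, x3} ∈ τ_X ✓.
  U = {δ, ε, η}: f^{-1}(U) = {x1, x2} ∉ τ_X ✗.
  U = {δ, ε, ζ, η}: f^{-1}(U) = {x1, x2, x3} ∈ τ_X ✓.
Found U = {ε} with f^{-1}(U) = {x1, x2} not in τ_X. Therefore f is NOT continuous.
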